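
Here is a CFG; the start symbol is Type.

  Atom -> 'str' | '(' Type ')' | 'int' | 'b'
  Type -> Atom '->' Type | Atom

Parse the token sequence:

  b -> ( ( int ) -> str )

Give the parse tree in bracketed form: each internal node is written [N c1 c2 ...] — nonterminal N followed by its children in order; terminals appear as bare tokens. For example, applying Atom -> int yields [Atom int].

[Type [Atom b] -> [Type [Atom ( [Type [Atom ( [Type [Atom int]] )] -> [Type [Atom str]]] )]]]

Type
Atom -> Type
b -> Type
b -> Atom
b -> ( Type )
b -> ( Atom -> Type )
b -> ( ( Type ) -> Type )
b -> ( ( Atom ) -> Type )
b -> ( ( int ) -> Type )
b -> ( ( int ) -> Atom )
b -> ( ( int ) -> str )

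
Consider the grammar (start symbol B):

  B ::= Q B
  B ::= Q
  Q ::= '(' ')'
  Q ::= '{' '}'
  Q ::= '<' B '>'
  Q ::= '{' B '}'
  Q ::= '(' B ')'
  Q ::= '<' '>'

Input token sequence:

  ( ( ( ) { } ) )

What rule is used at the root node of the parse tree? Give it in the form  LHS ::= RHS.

B ::= Q

[B [Q ( [B [Q ( [B [Q ( )] [B [Q { }]]] )]] )]]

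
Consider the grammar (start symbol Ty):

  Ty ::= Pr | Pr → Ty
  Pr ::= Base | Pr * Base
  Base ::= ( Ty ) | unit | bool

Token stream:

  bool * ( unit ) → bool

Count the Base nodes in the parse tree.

4

[Ty [Pr [Pr [Base bool]] * [Base ( [Ty [Pr [Base unit]]] )]] → [Ty [Pr [Base bool]]]]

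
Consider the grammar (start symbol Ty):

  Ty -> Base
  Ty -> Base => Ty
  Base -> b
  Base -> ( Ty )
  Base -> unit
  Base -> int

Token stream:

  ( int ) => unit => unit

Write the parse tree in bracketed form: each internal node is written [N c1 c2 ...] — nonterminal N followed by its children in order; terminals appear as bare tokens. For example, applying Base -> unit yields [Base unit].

Ty
Base => Ty
( Ty ) => Ty
( Base ) => Ty
( int ) => Ty
( int ) => Base => Ty
( int ) => unit => Ty
( int ) => unit => Base
( int ) => unit => unit

[Ty [Base ( [Ty [Base int]] )] => [Ty [Base unit] => [Ty [Base unit]]]]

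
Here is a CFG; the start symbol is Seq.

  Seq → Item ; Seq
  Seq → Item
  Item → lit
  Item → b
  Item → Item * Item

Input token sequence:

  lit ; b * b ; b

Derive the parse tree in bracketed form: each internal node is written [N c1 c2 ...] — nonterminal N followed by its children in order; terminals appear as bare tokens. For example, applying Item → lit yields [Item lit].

[Seq [Item lit] ; [Seq [Item [Item b] * [Item b]] ; [Seq [Item b]]]]

Seq
Item ; Seq
lit ; Seq
lit ; Item ; Seq
lit ; Item * Item ; Seq
lit ; b * Item ; Seq
lit ; b * b ; Seq
lit ; b * b ; Item
lit ; b * b ; b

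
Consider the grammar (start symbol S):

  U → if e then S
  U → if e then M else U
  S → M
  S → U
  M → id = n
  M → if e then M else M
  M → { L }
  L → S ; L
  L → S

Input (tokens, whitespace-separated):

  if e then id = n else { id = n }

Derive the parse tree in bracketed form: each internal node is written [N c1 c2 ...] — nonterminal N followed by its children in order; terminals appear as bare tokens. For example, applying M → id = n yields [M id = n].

S
M
if e then M else M
if e then id = n else M
if e then id = n else { L }
if e then id = n else { S }
if e then id = n else { M }
if e then id = n else { id = n }

[S [M if e then [M id = n] else [M { [L [S [M id = n]]] }]]]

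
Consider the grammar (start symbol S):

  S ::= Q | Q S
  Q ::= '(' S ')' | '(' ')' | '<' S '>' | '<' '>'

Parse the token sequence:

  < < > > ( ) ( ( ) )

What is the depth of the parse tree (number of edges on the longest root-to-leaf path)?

6

[S [Q < [S [Q < >]] >] [S [Q ( )] [S [Q ( [S [Q ( )]] )]]]]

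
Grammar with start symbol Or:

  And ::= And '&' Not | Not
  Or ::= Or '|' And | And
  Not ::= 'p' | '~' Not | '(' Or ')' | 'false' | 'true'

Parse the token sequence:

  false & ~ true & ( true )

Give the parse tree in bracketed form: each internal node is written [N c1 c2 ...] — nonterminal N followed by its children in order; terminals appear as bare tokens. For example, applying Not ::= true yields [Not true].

Or
And
And & Not
And & Not & Not
Not & Not & Not
false & Not & Not
false & ~ Not & Not
false & ~ true & Not
false & ~ true & ( Or )
false & ~ true & ( And )
false & ~ true & ( Not )
false & ~ true & ( true )

[Or [And [And [And [Not false]] & [Not ~ [Not true]]] & [Not ( [Or [And [Not true]]] )]]]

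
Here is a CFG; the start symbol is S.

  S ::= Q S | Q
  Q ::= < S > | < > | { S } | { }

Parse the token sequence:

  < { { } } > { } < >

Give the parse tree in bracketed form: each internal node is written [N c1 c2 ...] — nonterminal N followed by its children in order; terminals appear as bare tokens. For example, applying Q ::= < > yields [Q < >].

[S [Q < [S [Q { [S [Q { }]] }]] >] [S [Q { }] [S [Q < >]]]]

S
Q S
< S > S
< Q > S
< { S } > S
< { Q } > S
< { { } } > S
< { { } } > Q S
< { { } } > { } S
< { { } } > { } Q
< { { } } > { } < >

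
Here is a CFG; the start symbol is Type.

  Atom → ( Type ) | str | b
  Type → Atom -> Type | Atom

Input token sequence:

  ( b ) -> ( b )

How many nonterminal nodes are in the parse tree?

8

[Type [Atom ( [Type [Atom b]] )] -> [Type [Atom ( [Type [Atom b]] )]]]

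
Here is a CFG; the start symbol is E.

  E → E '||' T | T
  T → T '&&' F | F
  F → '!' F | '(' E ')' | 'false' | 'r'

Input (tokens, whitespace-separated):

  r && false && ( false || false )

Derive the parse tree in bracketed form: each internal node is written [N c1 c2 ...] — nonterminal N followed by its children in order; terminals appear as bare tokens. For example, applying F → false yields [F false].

E
T
T && F
T && F && F
F && F && F
r && F && F
r && false && F
r && false && ( E )
r && false && ( E || T )
r && false && ( T || T )
r && false && ( F || T )
r && false && ( false || T )
r && false && ( false || F )
r && false && ( false || false )

[E [T [T [T [F r]] && [F false]] && [F ( [E [E [T [F false]]] || [T [F false]]] )]]]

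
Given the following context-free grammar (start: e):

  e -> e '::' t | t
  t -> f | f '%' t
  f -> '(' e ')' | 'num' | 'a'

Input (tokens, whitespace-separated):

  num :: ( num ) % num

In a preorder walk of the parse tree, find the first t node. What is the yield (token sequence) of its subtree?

[e [e [t [f num]]] :: [t [f ( [e [t [f num]]] )] % [t [f num]]]]

num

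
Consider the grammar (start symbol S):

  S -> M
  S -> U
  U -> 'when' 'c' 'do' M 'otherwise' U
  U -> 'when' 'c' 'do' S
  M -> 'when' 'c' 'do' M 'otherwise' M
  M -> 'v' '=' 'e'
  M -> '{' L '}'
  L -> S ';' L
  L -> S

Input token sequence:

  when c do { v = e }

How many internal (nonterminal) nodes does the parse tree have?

7

[S [U when c do [S [M { [L [S [M v = e]]] }]]]]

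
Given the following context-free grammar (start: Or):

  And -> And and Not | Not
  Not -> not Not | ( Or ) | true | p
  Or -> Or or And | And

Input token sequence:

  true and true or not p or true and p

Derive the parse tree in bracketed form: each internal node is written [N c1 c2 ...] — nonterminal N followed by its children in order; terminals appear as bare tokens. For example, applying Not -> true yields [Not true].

[Or [Or [Or [And [And [Not true]] and [Not true]]] or [And [Not not [Not p]]]] or [And [And [Not true]] and [Not p]]]

Or
Or or And
Or or And or And
And or And or And
And and Not or And or And
Not and Not or And or And
true and Not or And or And
true and true or And or And
true and true or Not or And
true and true or not Not or And
true and true or not p or And
true and true or not p or And and Not
true and true or not p or Not and Not
true and true or not p or true and Not
true and true or not p or true and p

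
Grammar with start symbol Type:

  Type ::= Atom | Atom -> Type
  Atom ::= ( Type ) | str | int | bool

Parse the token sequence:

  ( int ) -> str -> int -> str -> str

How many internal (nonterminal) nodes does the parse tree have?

[Type [Atom ( [Type [Atom int]] )] -> [Type [Atom str] -> [Type [Atom int] -> [Type [Atom str] -> [Type [Atom str]]]]]]

12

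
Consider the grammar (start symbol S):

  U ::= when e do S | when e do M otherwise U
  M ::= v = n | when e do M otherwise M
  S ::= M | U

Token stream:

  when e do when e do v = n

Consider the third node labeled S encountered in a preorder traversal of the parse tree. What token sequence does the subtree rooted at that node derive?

v = n

[S [U when e do [S [U when e do [S [M v = n]]]]]]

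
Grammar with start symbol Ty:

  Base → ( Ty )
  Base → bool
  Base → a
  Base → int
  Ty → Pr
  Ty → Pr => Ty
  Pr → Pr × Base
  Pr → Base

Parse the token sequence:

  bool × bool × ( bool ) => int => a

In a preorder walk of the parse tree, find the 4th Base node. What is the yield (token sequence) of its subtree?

bool

[Ty [Pr [Pr [Pr [Base bool]] × [Base bool]] × [Base ( [Ty [Pr [Base bool]]] )]] => [Ty [Pr [Base int]] => [Ty [Pr [Base a]]]]]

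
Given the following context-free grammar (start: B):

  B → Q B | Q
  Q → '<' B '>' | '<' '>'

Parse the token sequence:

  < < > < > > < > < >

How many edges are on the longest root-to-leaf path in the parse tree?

[B [Q < [B [Q < >] [B [Q < >]]] >] [B [Q < >] [B [Q < >]]]]

5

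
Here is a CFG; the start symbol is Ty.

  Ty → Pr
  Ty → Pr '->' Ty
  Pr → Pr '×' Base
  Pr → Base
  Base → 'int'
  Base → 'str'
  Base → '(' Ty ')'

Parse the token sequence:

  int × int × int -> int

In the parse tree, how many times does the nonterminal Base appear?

4

[Ty [Pr [Pr [Pr [Base int]] × [Base int]] × [Base int]] -> [Ty [Pr [Base int]]]]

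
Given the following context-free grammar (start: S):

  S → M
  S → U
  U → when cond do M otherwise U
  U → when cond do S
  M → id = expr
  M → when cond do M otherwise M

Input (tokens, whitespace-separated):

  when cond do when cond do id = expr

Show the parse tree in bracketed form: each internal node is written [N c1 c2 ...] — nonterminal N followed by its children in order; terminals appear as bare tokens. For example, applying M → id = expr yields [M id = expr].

[S [U when cond do [S [U when cond do [S [M id = expr]]]]]]

S
U
when cond do S
when cond do U
when cond do when cond do S
when cond do when cond do M
when cond do when cond do id = expr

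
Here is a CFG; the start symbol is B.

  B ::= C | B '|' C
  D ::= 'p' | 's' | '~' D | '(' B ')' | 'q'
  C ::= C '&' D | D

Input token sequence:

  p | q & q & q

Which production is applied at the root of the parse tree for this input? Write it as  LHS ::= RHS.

B ::= B '|' C

[B [B [C [D p]]] | [C [C [C [D q]] & [D q]] & [D q]]]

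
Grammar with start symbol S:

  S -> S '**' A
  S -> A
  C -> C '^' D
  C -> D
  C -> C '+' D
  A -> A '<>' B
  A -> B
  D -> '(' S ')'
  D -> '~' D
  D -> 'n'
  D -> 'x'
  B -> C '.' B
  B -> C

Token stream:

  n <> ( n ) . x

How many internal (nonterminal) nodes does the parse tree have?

17

[S [A [A [B [C [D n]]]] <> [B [C [D ( [S [A [B [C [D n]]]]] )]] . [B [C [D x]]]]]]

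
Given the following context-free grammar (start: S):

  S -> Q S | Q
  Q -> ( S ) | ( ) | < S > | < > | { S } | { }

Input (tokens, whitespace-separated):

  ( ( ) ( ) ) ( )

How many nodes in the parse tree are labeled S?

[S [Q ( [S [Q ( )] [S [Q ( )]]] )] [S [Q ( )]]]

4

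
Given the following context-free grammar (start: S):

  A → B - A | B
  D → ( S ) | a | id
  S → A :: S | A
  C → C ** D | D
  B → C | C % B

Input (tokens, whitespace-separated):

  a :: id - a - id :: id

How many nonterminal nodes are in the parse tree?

[S [A [B [C [D a]]]] :: [S [A [B [C [D id]]] - [A [B [C [D a]]] - [A [B [C [D id]]]]]] :: [S [A [B [C [D id]]]]]]]

23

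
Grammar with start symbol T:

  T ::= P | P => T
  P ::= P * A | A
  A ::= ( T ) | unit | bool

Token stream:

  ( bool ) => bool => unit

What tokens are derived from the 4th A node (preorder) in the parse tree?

[T [P [A ( [T [P [A bool]]] )]] => [T [P [A bool]] => [T [P [A unit]]]]]

unit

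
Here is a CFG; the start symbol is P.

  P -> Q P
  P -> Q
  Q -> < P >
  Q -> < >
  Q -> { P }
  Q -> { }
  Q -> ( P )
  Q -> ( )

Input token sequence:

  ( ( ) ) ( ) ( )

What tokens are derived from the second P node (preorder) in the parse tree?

[P [Q ( [P [Q ( )]] )] [P [Q ( )] [P [Q ( )]]]]

( )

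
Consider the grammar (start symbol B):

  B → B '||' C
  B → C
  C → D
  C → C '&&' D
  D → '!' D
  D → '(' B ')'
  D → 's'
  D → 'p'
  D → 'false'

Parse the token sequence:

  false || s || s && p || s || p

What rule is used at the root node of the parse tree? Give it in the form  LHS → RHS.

[B [B [B [B [B [C [D false]]] || [C [D s]]] || [C [C [D s]] && [D p]]] || [C [D s]]] || [C [D p]]]

B → B '||' C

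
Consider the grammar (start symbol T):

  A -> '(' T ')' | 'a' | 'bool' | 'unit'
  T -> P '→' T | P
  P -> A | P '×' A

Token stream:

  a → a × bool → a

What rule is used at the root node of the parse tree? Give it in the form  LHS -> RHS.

[T [P [A a]] → [T [P [P [A a]] × [A bool]] → [T [P [A a]]]]]

T -> P '→' T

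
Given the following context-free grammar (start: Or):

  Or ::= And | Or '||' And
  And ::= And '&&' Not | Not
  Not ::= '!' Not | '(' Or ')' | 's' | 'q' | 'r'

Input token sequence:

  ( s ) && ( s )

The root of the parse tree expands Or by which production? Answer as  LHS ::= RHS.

[Or [And [And [Not ( [Or [And [Not s]]] )]] && [Not ( [Or [And [Not s]]] )]]]

Or ::= And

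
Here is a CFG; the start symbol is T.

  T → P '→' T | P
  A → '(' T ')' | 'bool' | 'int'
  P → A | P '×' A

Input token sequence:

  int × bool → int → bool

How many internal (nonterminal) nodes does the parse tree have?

11

[T [P [P [A int]] × [A bool]] → [T [P [A int]] → [T [P [A bool]]]]]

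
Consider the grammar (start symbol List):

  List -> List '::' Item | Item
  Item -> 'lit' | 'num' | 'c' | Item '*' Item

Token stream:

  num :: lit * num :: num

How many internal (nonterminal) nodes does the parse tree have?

8

[List [List [List [Item num]] :: [Item [Item lit] * [Item num]]] :: [Item num]]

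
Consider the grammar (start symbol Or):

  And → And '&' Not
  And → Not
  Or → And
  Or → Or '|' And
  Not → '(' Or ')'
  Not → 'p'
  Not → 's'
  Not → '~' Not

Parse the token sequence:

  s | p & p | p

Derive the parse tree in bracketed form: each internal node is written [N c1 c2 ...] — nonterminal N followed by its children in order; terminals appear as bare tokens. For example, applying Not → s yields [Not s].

[Or [Or [Or [And [Not s]]] | [And [And [Not p]] & [Not p]]] | [And [Not p]]]

Or
Or | And
Or | And | And
And | And | And
Not | And | And
s | And | And
s | And & Not | And
s | Not & Not | And
s | p & Not | And
s | p & p | And
s | p & p | Not
s | p & p | p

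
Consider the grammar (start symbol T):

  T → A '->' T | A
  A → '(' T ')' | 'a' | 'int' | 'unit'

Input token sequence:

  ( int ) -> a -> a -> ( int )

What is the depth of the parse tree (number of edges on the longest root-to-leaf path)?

7

[T [A ( [T [A int]] )] -> [T [A a] -> [T [A a] -> [T [A ( [T [A int]] )]]]]]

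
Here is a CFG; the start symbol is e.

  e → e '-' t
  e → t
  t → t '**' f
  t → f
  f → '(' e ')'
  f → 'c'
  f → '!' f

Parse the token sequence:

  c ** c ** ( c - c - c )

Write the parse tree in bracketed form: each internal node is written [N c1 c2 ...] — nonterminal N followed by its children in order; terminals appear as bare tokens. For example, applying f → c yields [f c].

e
t
t ** f
t ** f ** f
f ** f ** f
c ** f ** f
c ** c ** f
c ** c ** ( e )
c ** c ** ( e - t )
c ** c ** ( e - t - t )
c ** c ** ( t - t - t )
c ** c ** ( f - t - t )
c ** c ** ( c - t - t )
c ** c ** ( c - f - t )
c ** c ** ( c - c - t )
c ** c ** ( c - c - f )
c ** c ** ( c - c - c )

[e [t [t [t [f c]] ** [f c]] ** [f ( [e [e [e [t [f c]]] - [t [f c]]] - [t [f c]]] )]]]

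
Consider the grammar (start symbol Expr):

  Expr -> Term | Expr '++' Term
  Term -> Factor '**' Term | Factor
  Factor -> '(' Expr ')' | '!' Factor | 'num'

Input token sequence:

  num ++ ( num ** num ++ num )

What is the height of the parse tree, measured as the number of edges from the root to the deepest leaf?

8

[Expr [Expr [Term [Factor num]]] ++ [Term [Factor ( [Expr [Expr [Term [Factor num] ** [Term [Factor num]]]] ++ [Term [Factor num]]] )]]]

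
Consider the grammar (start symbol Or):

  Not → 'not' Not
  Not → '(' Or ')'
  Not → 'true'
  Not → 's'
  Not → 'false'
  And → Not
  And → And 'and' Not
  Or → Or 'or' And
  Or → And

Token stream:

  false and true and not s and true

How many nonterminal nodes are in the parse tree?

10

[Or [And [And [And [And [Not false]] and [Not true]] and [Not not [Not s]]] and [Not true]]]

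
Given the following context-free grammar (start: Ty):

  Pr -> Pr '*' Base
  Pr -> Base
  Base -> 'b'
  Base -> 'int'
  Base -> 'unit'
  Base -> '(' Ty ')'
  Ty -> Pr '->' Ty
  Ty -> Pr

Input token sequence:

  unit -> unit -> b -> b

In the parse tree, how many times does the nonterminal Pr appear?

4

[Ty [Pr [Base unit]] -> [Ty [Pr [Base unit]] -> [Ty [Pr [Base b]] -> [Ty [Pr [Base b]]]]]]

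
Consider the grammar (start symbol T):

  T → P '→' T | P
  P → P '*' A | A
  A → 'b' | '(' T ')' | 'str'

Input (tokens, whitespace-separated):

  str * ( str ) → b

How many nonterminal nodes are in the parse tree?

11

[T [P [P [A str]] * [A ( [T [P [A str]]] )]] → [T [P [A b]]]]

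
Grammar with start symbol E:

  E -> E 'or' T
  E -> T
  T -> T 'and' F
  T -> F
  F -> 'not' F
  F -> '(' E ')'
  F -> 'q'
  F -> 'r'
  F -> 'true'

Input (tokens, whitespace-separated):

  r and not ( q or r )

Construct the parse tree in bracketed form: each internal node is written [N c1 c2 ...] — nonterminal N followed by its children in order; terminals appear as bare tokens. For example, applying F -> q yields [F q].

E
T
T and F
F and F
r and F
r and not F
r and not ( E )
r and not ( E or T )
r and not ( T or T )
r and not ( F or T )
r and not ( q or T )
r and not ( q or F )
r and not ( q or r )

[E [T [T [F r]] and [F not [F ( [E [E [T [F q]]] or [T [F r]]] )]]]]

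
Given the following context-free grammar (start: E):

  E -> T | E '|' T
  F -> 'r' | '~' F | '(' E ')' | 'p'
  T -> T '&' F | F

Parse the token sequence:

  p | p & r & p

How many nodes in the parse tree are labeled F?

[E [E [T [F p]]] | [T [T [T [F p]] & [F r]] & [F p]]]

4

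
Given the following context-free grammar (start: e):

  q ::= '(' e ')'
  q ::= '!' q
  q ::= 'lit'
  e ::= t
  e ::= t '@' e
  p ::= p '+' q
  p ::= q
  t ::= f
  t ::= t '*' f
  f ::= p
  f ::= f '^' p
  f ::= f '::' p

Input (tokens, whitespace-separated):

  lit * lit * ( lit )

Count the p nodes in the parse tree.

[e [t [t [t [f [p [q lit]]]] * [f [p [q lit]]]] * [f [p [q ( [e [t [f [p [q lit]]]]] )]]]]]

4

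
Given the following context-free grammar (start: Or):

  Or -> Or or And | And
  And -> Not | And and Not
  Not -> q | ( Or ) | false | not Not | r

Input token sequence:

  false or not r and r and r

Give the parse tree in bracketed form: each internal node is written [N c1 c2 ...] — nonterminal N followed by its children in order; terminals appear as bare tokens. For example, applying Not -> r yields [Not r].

Or
Or or And
And or And
Not or And
false or And
false or And and Not
false or And and Not and Not
false or Not and Not and Not
false or not Not and Not and Not
false or not r and Not and Not
false or not r and r and Not
false or not r and r and r

[Or [Or [And [Not false]]] or [And [And [And [Not not [Not r]]] and [Not r]] and [Not r]]]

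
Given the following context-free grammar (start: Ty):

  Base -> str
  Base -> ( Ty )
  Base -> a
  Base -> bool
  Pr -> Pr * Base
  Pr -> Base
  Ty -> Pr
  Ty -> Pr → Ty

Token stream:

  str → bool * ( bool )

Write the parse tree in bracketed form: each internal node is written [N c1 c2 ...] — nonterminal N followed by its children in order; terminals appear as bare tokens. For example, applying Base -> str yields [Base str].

Ty
Pr → Ty
Base → Ty
str → Ty
str → Pr
str → Pr * Base
str → Base * Base
str → bool * Base
str → bool * ( Ty )
str → bool * ( Pr )
str → bool * ( Base )
str → bool * ( bool )

[Ty [Pr [Base str]] → [Ty [Pr [Pr [Base bool]] * [Base ( [Ty [Pr [Base bool]]] )]]]]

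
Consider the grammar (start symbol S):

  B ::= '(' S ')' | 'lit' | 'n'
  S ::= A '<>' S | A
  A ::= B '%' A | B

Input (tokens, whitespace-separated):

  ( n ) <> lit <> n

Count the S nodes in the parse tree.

[S [A [B ( [S [A [B n]]] )]] <> [S [A [B lit]] <> [S [A [B n]]]]]

4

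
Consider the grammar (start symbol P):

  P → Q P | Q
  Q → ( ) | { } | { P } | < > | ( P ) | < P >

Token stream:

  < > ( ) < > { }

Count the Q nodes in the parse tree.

4

[P [Q < >] [P [Q ( )] [P [Q < >] [P [Q { }]]]]]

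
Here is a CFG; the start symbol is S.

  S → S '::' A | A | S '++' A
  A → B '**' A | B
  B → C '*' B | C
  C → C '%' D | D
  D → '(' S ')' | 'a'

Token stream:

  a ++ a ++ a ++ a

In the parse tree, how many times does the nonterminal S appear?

[S [S [S [S [A [B [C [D a]]]]] ++ [A [B [C [D a]]]]] ++ [A [B [C [D a]]]]] ++ [A [B [C [D a]]]]]

4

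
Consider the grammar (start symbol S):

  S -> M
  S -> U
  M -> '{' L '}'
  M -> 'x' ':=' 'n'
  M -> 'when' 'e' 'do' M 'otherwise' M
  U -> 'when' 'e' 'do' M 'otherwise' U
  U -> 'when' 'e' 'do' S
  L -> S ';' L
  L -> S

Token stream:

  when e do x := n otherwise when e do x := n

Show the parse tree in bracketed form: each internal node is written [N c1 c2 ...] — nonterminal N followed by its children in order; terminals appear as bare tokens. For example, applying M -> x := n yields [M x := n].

[S [U when e do [M x := n] otherwise [U when e do [S [M x := n]]]]]

S
U
when e do M otherwise U
when e do x := n otherwise U
when e do x := n otherwise when e do S
when e do x := n otherwise when e do M
when e do x := n otherwise when e do x := n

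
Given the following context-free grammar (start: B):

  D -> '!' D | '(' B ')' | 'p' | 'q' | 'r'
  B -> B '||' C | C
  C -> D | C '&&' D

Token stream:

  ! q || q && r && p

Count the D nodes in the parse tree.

[B [B [C [D ! [D q]]]] || [C [C [C [D q]] && [D r]] && [D p]]]

5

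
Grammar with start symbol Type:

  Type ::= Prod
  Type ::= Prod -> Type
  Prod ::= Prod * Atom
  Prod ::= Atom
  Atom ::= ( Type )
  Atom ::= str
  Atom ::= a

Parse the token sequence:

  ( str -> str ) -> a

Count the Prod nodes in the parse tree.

4

[Type [Prod [Atom ( [Type [Prod [Atom str]] -> [Type [Prod [Atom str]]]] )]] -> [Type [Prod [Atom a]]]]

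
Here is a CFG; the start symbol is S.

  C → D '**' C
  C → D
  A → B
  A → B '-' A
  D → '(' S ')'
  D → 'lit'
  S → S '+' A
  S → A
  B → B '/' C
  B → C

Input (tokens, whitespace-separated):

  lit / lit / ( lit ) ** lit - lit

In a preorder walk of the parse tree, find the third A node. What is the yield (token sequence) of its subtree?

[S [A [B [B [B [C [D lit]]] / [C [D lit]]] / [C [D ( [S [A [B [C [D lit]]]]] )] ** [C [D lit]]]] - [A [B [C [D lit]]]]]]

lit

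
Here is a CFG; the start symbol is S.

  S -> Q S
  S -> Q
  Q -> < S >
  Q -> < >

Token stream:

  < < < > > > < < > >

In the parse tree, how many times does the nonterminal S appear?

[S [Q < [S [Q < [S [Q < >]] >]] >] [S [Q < [S [Q < >]] >]]]

5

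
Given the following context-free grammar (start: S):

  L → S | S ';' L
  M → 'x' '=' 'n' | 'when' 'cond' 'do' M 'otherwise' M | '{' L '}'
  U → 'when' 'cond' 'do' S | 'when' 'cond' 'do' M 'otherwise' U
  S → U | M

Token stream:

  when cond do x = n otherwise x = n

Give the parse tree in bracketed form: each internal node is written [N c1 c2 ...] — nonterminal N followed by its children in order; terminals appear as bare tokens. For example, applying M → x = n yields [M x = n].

S
M
when cond do M otherwise M
when cond do x = n otherwise M
when cond do x = n otherwise x = n

[S [M when cond do [M x = n] otherwise [M x = n]]]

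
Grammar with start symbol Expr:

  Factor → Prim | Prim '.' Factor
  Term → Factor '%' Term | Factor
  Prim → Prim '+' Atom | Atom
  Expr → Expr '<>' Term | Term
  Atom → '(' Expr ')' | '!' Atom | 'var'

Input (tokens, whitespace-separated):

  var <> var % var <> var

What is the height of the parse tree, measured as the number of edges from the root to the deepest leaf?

[Expr [Expr [Expr [Term [Factor [Prim [Atom var]]]]] <> [Term [Factor [Prim [Atom var]]] % [Term [Factor [Prim [Atom var]]]]]] <> [Term [Factor [Prim [Atom var]]]]]

7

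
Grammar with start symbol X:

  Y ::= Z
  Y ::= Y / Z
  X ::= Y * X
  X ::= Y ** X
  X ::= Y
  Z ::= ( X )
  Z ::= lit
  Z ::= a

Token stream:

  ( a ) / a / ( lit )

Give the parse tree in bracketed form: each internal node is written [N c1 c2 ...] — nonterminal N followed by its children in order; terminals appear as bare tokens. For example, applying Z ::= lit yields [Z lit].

[X [Y [Y [Y [Z ( [X [Y [Z a]]] )]] / [Z a]] / [Z ( [X [Y [Z lit]]] )]]]

X
Y
Y / Z
Y / Z / Z
Z / Z / Z
( X ) / Z / Z
( Y ) / Z / Z
( Z ) / Z / Z
( a ) / Z / Z
( a ) / a / Z
( a ) / a / ( X )
( a ) / a / ( Y )
( a ) / a / ( Z )
( a ) / a / ( lit )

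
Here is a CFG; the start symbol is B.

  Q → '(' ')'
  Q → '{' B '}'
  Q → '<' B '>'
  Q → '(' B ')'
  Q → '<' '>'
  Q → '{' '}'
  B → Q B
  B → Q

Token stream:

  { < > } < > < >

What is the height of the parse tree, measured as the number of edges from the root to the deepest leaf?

[B [Q { [B [Q < >]] }] [B [Q < >] [B [Q < >]]]]

4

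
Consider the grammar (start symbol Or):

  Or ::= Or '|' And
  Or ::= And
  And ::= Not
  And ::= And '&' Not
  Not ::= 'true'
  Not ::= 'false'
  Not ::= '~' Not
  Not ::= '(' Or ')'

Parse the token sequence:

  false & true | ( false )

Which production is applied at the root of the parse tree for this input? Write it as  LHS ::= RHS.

[Or [Or [And [And [Not false]] & [Not true]]] | [And [Not ( [Or [And [Not false]]] )]]]

Or ::= Or '|' And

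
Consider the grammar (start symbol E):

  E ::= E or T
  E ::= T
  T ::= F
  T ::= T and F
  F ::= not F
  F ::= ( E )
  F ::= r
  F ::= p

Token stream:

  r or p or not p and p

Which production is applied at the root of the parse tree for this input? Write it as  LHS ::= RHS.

[E [E [E [T [F r]]] or [T [F p]]] or [T [T [F not [F p]]] and [F p]]]

E ::= E or T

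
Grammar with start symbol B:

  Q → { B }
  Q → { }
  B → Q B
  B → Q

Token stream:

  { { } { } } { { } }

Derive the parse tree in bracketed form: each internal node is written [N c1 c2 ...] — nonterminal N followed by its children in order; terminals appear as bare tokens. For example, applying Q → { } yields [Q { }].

[B [Q { [B [Q { }] [B [Q { }]]] }] [B [Q { [B [Q { }]] }]]]

B
Q B
{ B } B
{ Q B } B
{ { } B } B
{ { } Q } B
{ { } { } } B
{ { } { } } Q
{ { } { } } { B }
{ { } { } } { Q }
{ { } { } } { { } }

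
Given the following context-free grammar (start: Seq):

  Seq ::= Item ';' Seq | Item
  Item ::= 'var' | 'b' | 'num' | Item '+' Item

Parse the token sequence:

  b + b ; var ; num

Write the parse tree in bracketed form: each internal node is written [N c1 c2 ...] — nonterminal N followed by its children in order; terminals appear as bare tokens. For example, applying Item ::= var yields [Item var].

[Seq [Item [Item b] + [Item b]] ; [Seq [Item var] ; [Seq [Item num]]]]

Seq
Item ; Seq
Item + Item ; Seq
b + Item ; Seq
b + b ; Seq
b + b ; Item ; Seq
b + b ; var ; Seq
b + b ; var ; Item
b + b ; var ; num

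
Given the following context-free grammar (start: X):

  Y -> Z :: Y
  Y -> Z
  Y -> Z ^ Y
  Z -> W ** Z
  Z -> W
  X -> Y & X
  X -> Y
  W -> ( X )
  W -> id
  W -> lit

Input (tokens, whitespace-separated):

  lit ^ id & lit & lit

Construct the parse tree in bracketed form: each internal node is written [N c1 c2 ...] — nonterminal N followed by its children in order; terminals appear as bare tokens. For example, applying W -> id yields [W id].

[X [Y [Z [W lit]] ^ [Y [Z [W id]]]] & [X [Y [Z [W lit]]] & [X [Y [Z [W lit]]]]]]

X
Y & X
Z ^ Y & X
W ^ Y & X
lit ^ Y & X
lit ^ Z & X
lit ^ W & X
lit ^ id & X
lit ^ id & Y & X
lit ^ id & Z & X
lit ^ id & W & X
lit ^ id & lit & X
lit ^ id & lit & Y
lit ^ id & lit & Z
lit ^ id & lit & W
lit ^ id & lit & lit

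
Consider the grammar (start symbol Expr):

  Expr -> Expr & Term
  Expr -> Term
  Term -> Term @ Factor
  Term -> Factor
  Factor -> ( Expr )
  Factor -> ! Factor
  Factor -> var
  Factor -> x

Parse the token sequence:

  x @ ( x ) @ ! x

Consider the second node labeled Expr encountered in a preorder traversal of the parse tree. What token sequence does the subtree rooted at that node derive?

[Expr [Term [Term [Term [Factor x]] @ [Factor ( [Expr [Term [Factor x]]] )]] @ [Factor ! [Factor x]]]]

x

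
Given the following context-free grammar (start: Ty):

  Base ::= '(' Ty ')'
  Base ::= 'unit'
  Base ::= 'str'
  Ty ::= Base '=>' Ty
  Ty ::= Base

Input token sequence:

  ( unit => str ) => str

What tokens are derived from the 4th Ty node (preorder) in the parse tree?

str

[Ty [Base ( [Ty [Base unit] => [Ty [Base str]]] )] => [Ty [Base str]]]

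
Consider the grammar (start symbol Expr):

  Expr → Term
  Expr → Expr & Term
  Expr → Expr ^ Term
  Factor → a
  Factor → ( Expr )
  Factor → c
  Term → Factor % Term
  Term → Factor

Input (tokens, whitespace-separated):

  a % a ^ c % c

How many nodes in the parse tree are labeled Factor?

4

[Expr [Expr [Term [Factor a] % [Term [Factor a]]]] ^ [Term [Factor c] % [Term [Factor c]]]]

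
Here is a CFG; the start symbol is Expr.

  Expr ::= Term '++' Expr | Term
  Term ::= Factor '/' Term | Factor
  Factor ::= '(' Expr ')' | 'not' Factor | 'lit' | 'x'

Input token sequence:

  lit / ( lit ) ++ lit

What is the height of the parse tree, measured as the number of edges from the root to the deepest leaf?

7

[Expr [Term [Factor lit] / [Term [Factor ( [Expr [Term [Factor lit]]] )]]] ++ [Expr [Term [Factor lit]]]]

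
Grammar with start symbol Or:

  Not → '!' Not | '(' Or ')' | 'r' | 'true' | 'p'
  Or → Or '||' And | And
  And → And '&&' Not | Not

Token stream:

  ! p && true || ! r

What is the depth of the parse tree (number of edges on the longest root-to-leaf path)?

6

[Or [Or [And [And [Not ! [Not p]]] && [Not true]]] || [And [Not ! [Not r]]]]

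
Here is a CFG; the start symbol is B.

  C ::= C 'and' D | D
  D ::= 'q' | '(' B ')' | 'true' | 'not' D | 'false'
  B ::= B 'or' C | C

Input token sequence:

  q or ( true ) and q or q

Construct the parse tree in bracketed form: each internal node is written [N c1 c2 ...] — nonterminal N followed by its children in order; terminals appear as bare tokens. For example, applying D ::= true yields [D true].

[B [B [B [C [D q]]] or [C [C [D ( [B [C [D true]]] )]] and [D q]]] or [C [D q]]]

B
B or C
B or C or C
C or C or C
D or C or C
q or C or C
q or C and D or C
q or D and D or C
q or ( B ) and D or C
q or ( C ) and D or C
q or ( D ) and D or C
q or ( true ) and D or C
q or ( true ) and q or C
q or ( true ) and q or D
q or ( true ) and q or q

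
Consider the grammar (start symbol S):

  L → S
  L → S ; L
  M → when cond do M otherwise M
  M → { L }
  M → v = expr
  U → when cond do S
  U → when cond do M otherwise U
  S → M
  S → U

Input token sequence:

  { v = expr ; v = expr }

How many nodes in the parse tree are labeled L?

[S [M { [L [S [M v = expr]] ; [L [S [M v = expr]]]] }]]

2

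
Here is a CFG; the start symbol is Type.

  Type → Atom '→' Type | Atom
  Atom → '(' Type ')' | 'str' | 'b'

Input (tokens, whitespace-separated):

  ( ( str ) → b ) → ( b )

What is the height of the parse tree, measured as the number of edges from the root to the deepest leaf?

[Type [Atom ( [Type [Atom ( [Type [Atom str]] )] → [Type [Atom b]]] )] → [Type [Atom ( [Type [Atom b]] )]]]

6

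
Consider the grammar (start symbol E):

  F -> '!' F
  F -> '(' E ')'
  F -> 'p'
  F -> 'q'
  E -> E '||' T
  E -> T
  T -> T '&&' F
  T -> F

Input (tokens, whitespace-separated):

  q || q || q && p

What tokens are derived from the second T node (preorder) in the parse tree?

[E [E [E [T [F q]]] || [T [F q]]] || [T [T [F q]] && [F p]]]

q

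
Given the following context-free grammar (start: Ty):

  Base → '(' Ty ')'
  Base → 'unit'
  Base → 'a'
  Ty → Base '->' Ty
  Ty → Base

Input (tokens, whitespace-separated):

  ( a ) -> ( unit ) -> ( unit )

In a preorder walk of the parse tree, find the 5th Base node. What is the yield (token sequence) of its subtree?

[Ty [Base ( [Ty [Base a]] )] -> [Ty [Base ( [Ty [Base unit]] )] -> [Ty [Base ( [Ty [Base unit]] )]]]]

( unit )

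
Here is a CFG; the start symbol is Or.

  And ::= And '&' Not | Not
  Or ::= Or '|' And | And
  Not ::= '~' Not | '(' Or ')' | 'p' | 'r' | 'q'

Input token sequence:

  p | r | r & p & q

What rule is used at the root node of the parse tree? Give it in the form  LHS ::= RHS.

Or ::= Or '|' And

[Or [Or [Or [And [Not p]]] | [And [Not r]]] | [And [And [And [Not r]] & [Not p]] & [Not q]]]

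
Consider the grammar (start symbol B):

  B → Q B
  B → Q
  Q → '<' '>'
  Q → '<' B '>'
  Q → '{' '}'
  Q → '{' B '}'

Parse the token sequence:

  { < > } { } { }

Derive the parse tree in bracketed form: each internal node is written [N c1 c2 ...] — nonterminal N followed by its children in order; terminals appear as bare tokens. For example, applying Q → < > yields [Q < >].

[B [Q { [B [Q < >]] }] [B [Q { }] [B [Q { }]]]]

B
Q B
{ B } B
{ Q } B
{ < > } B
{ < > } Q B
{ < > } { } B
{ < > } { } Q
{ < > } { } { }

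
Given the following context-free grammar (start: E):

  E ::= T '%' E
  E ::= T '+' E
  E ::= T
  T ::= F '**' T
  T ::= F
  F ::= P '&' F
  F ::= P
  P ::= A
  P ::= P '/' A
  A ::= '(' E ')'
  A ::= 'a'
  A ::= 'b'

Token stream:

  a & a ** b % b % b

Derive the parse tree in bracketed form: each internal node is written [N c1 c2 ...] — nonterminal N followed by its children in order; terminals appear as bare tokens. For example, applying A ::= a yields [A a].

[E [T [F [P [A a]] & [F [P [A a]]]] ** [T [F [P [A b]]]]] % [E [T [F [P [A b]]]] % [E [T [F [P [A b]]]]]]]

E
T % E
F ** T % E
P & F ** T % E
A & F ** T % E
a & F ** T % E
a & P ** T % E
a & A ** T % E
a & a ** T % E
a & a ** F % E
a & a ** P % E
a & a ** A % E
a & a ** b % E
a & a ** b % T % E
a & a ** b % F % E
a & a ** b % P % E
a & a ** b % A % E
a & a ** b % b % E
a & a ** b % b % T
a & a ** b % b % F
a & a ** b % b % P
a & a ** b % b % A
a & a ** b % b % b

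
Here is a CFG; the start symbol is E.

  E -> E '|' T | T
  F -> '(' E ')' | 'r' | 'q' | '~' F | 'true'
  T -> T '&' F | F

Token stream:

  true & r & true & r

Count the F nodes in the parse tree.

4

[E [T [T [T [T [F true]] & [F r]] & [F true]] & [F r]]]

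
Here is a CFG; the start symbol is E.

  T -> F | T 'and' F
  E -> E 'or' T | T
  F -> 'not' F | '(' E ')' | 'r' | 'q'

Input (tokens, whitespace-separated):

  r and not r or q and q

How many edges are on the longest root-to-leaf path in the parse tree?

5

[E [E [T [T [F r]] and [F not [F r]]]] or [T [T [F q]] and [F q]]]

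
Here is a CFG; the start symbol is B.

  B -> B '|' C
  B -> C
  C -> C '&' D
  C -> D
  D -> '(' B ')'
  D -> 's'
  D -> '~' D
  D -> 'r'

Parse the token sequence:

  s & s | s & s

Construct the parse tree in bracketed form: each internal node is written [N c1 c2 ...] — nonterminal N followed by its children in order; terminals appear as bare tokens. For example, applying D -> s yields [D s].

[B [B [C [C [D s]] & [D s]]] | [C [C [D s]] & [D s]]]

B
B | C
C | C
C & D | C
D & D | C
s & D | C
s & s | C
s & s | C & D
s & s | D & D
s & s | s & D
s & s | s & s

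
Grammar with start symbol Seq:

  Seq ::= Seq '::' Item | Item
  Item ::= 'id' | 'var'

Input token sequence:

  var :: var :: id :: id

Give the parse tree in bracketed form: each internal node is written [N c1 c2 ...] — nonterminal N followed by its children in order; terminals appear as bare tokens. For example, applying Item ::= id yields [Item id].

[Seq [Seq [Seq [Seq [Item var]] :: [Item var]] :: [Item id]] :: [Item id]]

Seq
Seq :: Item
Seq :: Item :: Item
Seq :: Item :: Item :: Item
Item :: Item :: Item :: Item
var :: Item :: Item :: Item
var :: var :: Item :: Item
var :: var :: id :: Item
var :: var :: id :: id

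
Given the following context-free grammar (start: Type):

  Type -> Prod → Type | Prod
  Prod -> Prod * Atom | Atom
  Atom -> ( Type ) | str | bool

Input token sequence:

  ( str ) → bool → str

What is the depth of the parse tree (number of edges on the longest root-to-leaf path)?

6

[Type [Prod [Atom ( [Type [Prod [Atom str]]] )]] → [Type [Prod [Atom bool]] → [Type [Prod [Atom str]]]]]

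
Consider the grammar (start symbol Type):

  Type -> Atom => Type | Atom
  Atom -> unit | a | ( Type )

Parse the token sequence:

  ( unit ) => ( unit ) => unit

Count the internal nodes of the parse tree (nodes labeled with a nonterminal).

[Type [Atom ( [Type [Atom unit]] )] => [Type [Atom ( [Type [Atom unit]] )] => [Type [Atom unit]]]]

10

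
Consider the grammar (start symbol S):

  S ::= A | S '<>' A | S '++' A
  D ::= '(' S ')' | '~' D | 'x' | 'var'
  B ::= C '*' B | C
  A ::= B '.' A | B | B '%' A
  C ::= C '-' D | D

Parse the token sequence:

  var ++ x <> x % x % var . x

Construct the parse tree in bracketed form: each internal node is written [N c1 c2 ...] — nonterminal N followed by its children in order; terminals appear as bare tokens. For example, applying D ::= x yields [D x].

[S [S [S [A [B [C [D var]]]]] ++ [A [B [C [D x]]]]] <> [A [B [C [D x]]] % [A [B [C [D x]]] % [A [B [C [D var]]] . [A [B [C [D x]]]]]]]]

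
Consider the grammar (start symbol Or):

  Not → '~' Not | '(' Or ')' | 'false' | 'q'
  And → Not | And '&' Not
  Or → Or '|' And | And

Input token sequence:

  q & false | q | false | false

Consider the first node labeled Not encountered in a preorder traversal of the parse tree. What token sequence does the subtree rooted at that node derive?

[Or [Or [Or [Or [And [And [Not q]] & [Not false]]] | [And [Not q]]] | [And [Not false]]] | [And [Not false]]]

q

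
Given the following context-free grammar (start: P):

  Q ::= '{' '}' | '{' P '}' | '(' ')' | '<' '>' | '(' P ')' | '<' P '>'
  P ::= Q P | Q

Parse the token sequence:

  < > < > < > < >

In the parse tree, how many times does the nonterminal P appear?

[P [Q < >] [P [Q < >] [P [Q < >] [P [Q < >]]]]]

4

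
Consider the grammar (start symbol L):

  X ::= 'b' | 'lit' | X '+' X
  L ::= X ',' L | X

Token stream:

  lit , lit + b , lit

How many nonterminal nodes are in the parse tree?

8

[L [X lit] , [L [X [X lit] + [X b]] , [L [X lit]]]]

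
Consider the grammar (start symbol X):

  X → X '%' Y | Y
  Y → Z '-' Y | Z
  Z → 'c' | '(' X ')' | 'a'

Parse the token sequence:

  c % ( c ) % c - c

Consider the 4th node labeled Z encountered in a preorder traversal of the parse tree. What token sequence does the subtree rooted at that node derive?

[X [X [X [Y [Z c]]] % [Y [Z ( [X [Y [Z c]]] )]]] % [Y [Z c] - [Y [Z c]]]]

c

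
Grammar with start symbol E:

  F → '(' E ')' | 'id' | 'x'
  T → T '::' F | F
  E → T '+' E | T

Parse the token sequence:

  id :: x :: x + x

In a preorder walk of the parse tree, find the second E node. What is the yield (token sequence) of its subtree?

[E [T [T [T [F id]] :: [F x]] :: [F x]] + [E [T [F x]]]]

x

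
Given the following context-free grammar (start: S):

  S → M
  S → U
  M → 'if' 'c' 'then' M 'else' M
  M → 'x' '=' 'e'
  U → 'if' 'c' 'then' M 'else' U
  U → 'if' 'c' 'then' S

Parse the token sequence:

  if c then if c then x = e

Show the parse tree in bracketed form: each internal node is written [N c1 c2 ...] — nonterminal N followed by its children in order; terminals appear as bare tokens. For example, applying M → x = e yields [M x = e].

S
U
if c then S
if c then U
if c then if c then S
if c then if c then M
if c then if c then x = e

[S [U if c then [S [U if c then [S [M x = e]]]]]]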